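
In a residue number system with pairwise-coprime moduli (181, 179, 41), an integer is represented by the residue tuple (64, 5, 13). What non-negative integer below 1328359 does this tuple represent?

140520

From x ≡ 64 (mod 181) write x = 64 + 181t. Substituting into x ≡ 5 (mod 179) gives 181t ≡ 120 (mod 179), and since 2⁻¹ ≡ 90 (mod 179), t ≡ 60. Hence x ≡ 64 + 181·60 = 10924 (mod 32399).
From x ≡ 10924 (mod 32399) write x = 10924 + 32399t. Substituting into x ≡ 13 (mod 41) gives 32399t ≡ 36 (mod 41), and since 9⁻¹ ≡ 32 (mod 41), t ≡ 4. Hence x ≡ 10924 + 32399·4 = 140520 (mod 1328359).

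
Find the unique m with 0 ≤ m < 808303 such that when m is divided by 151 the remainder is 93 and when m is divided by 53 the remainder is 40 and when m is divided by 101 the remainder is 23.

Combine the congruences pairwise.
From m ≡ 93 (mod 151) write m = 93 + 151t. Substituting into m ≡ 40 (mod 53) gives 151t ≡ 0 (mod 53), and since 45⁻¹ ≡ 33 (mod 53), t ≡ 0. Hence m ≡ 93 + 151·0 = 93 (mod 8003).
From m ≡ 93 (mod 8003) write m = 93 + 8003t. Substituting into m ≡ 23 (mod 101) gives 8003t ≡ 31 (mod 101), and since 24⁻¹ ≡ 80 (mod 101), t ≡ 56. Hence m ≡ 93 + 8003·56 = 448261 (mod 808303).

448261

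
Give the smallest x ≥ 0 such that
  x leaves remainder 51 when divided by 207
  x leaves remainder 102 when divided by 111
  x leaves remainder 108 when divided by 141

gcd(207, 111) = 3 and 3 | (102 − 51), so the pair is consistent; merging gives x ≡ 879 (mod 7659), where 7659 = lcm(207, 111).
gcd(7659, 141) = 3 and 3 | (108 − 879), so the pair is consistent; merging gives x ≡ 253626 (mod 359973), where 359973 = lcm(7659, 141).
The solution is unique modulo lcm(207, 111, 141) = 359973.

253626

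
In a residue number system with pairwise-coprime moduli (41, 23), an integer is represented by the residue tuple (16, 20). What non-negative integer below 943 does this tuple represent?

549

From x ≡ 16 (mod 41) write x = 16 + 41t. Substituting into x ≡ 20 (mod 23) gives 41t ≡ 4 (mod 23), and since 18⁻¹ ≡ 9 (mod 23), t ≡ 13. Hence x ≡ 16 + 41·13 = 549 (mod 943).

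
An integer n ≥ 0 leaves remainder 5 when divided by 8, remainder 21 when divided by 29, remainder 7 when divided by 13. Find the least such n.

The moduli are pairwise coprime; M = 8·29·13 = 3016.
M/8 = 377; 377 ≡ 1 (mod 8), inverse 1.
M/29 = 104; 104 ≡ 17 (mod 29); 17·12 ≡ 1, so inverse 12.
M/13 = 232; 232 ≡ 11 (mod 13); 11·6 ≡ 1, so inverse 6.
n ≡ 5·377·1 + 21·104·12 + 7·232·6 = 37837.
37837 mod 3016 = 1645.

1645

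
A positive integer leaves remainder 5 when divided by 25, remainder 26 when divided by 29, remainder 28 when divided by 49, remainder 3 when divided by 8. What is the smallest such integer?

275555

The moduli are pairwise coprime; N = 25·29·49·8 = 284200.
N/25 = 11368; 11368 ≡ 18 (mod 25); 18·7 ≡ 1, so inverse 7.
N/29 = 9800; 9800 ≡ 27 (mod 29); 27·14 ≡ 1, so inverse 14.
N/49 = 5800; 5800 ≡ 18 (mod 49); 18·30 ≡ 1, so inverse 30.
N/8 = 35525; 35525 ≡ 5 (mod 8); 5·5 ≡ 1, so inverse 5.
x ≡ 5·11368·7 + 26·9800·14 + 28·5800·30 + 3·35525·5 = 9369955.
9369955 mod 284200 = 275555.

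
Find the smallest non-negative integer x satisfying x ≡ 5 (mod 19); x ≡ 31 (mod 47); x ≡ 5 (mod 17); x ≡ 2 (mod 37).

479337

The moduli are pairwise coprime; N = 19·47·17·37 = 561697.
N/19 = 29563; 29563 ≡ 18 (mod 19); 18·18 ≡ 1, so inverse 18.
N/47 = 11951; 11951 ≡ 13 (mod 47); 13·29 ≡ 1, so inverse 29.
N/17 = 33041; 33041 ≡ 10 (mod 17); 10·12 ≡ 1, so inverse 12.
N/37 = 15181; 15181 ≡ 11 (mod 37); 11·27 ≡ 1, so inverse 27.
x ≡ 5·29563·18 + 31·11951·29 + 5·33041·12 + 2·15181·27 = 16206853.
16206853 mod 561697 = 479337.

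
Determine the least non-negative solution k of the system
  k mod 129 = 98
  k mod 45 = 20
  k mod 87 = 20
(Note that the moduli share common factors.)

Combine the congruences pairwise.
gcd(129, 45) = 3 and 3 | (20 − 98), so the pair is consistent; merging gives k ≡ 1775 (mod 1935), where 1935 = lcm(129, 45).
gcd(1935, 87) = 3 and 3 | (20 − 1775), so the pair is consistent; merging gives k ≡ 40475 (mod 56115), where 56115 = lcm(1935, 87).
The solution is unique modulo lcm(129, 45, 87) = 56115.

40475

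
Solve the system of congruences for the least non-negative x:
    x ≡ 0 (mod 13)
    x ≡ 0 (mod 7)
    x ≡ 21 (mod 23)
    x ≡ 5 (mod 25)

The moduli are pairwise coprime; N = 13·7·23·25 = 52325.
N/13 = 4025; 4025 ≡ 8 (mod 13); 8·5 ≡ 1, so inverse 5.
N/7 = 7475; 7475 ≡ 6 (mod 7); 6·6 ≡ 1, so inverse 6.
N/23 = 2275; 2275 ≡ 21 (mod 23); 21·11 ≡ 1, so inverse 11.
N/25 = 2093; 2093 ≡ 18 (mod 25); 18·7 ≡ 1, so inverse 7.
x ≡ 0·4025·5 + 0·7475·6 + 21·2275·11 + 5·2093·7 = 598780.
598780 mod 52325 = 23205.

23205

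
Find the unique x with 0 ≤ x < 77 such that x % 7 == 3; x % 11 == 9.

From x ≡ 3 (mod 7) write x = 3 + 7t. Substituting into x ≡ 9 (mod 11) gives 7t ≡ 6 (mod 11), and since 7⁻¹ ≡ 8 (mod 11), t ≡ 4. Hence x ≡ 3 + 7·4 = 31 (mod 77).

31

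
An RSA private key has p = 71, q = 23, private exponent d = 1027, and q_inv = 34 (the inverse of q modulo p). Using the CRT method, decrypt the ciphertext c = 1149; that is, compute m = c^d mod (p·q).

1448

d_p = d mod (p−1) = 1027 mod 70 = 47; d_q = d mod (q−1) = 15.
m₁ = c^(d_p) mod p: c ≡ 13 (mod 71), and 13^47 mod 71 = 28.
m₂ = c^(d_q) mod q: c ≡ 22 (mod 23), and 22^15 mod 23 = 22.
h = q_inv·(m₁ − m₂) mod p = 34·(28 − 22) mod 71 = 62.
m = m₂ + h·q = 22 + 62·23 = 1448.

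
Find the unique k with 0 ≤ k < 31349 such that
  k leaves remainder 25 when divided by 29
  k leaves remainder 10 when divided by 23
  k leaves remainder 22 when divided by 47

From k ≡ 25 (mod 29) write k = 25 + 29t. Substituting into k ≡ 10 (mod 23) gives 29t ≡ 8 (mod 23), and since 6⁻¹ ≡ 4 (mod 23), t ≡ 9. Hence k ≡ 25 + 29·9 = 286 (mod 667).
From k ≡ 286 (mod 667) write k = 286 + 667t. Substituting into k ≡ 22 (mod 47) gives 667t ≡ 18 (mod 47), and since 9⁻¹ ≡ 21 (mod 47), t ≡ 2. Hence k ≡ 286 + 667·2 = 1620 (mod 31349).

1620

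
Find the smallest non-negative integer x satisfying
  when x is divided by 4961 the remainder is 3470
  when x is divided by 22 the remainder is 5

8431

Combine the congruences pairwise.
gcd(4961, 22) = 11 and 11 | (5 − 3470), so the pair is consistent; merging gives x ≡ 8431 (mod 9922), where 9922 = lcm(4961, 22).
The solution is unique modulo lcm(4961, 22) = 9922.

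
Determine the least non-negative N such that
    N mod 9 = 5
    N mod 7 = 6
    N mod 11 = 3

608

From N ≡ 5 (mod 9) write N = 5 + 9t. Substituting into N ≡ 6 (mod 7) gives 9t ≡ 1 (mod 7), and since 2⁻¹ ≡ 4 (mod 7), t ≡ 4. Hence N ≡ 5 + 9·4 = 41 (mod 63).
From N ≡ 41 (mod 63) write N = 41 + 63t. Substituting into N ≡ 3 (mod 11) gives 63t ≡ 6 (mod 11), and since 8⁻¹ ≡ 7 (mod 11), t ≡ 9. Hence N ≡ 41 + 63·9 = 608 (mod 693).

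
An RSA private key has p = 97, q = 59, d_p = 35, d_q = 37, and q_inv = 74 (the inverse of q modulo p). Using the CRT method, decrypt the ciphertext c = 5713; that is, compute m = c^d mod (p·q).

m₁ = c^(d_p) mod p: c ≡ 87 (mod 97), and 87^35 mod 97 = 13.
m₂ = c^(d_q) mod q: c ≡ 49 (mod 59), and 49^37 mod 59 = 15.
h = q_inv·(m₁ − m₂) mod p = 74·(13 − 15) mod 97 = 46.
m = m₂ + h·q = 15 + 46·59 = 2729.

2729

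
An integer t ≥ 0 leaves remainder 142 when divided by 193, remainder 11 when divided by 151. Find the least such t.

Combine the congruences pairwise.
From t ≡ 142 (mod 193) write t = 142 + 193s. Substituting into t ≡ 11 (mod 151) gives 193s ≡ 20 (mod 151), and since 42⁻¹ ≡ 18 (mod 151), s ≡ 58. Hence t ≡ 142 + 193·58 = 11336 (mod 29143).

11336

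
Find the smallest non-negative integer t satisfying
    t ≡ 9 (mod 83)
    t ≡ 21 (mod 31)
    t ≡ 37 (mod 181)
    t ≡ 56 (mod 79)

23296366

The moduli are pairwise coprime; N = 83·31·181·79 = 36791327.
N/83 = 443269; 443269 ≡ 49 (mod 83); 49·61 ≡ 1, so inverse 61.
N/31 = 1186817; 1186817 ≡ 13 (mod 31); 13·12 ≡ 1, so inverse 12.
N/181 = 203267; 203267 ≡ 4 (mod 181); 4·136 ≡ 1, so inverse 136.
N/79 = 465713; 465713 ≡ 8 (mod 79); 8·10 ≡ 1, so inverse 10.
t ≡ 9·443269·61 + 21·1186817·12 + 37·203267·136 + 56·465713·10 = 1826071389.
1826071389 mod 36791327 = 23296366.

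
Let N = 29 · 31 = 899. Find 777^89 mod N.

605

Mod 29: 777 ≡ 23; by Fermat, exponent reduces to 89 mod 28 = 5; 23^5 ≡ 25 (mod 29).
Mod 31: 777 ≡ 2; by Fermat, exponent reduces to 89 mod 30 = 29; 2^29 ≡ 16 (mod 31).
Combine by CRT: x ≡ 25 (mod 29), x ≡ 16 (mod 31) ⇒ x ≡ 605 (mod 899).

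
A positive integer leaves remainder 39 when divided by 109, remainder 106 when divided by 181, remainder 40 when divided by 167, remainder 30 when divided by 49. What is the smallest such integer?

33922583

The moduli are pairwise coprime; N = 109·181·167·49 = 161442407.
N/109 = 1481123; 1481123 ≡ 31 (mod 109); 31·102 ≡ 1, so inverse 102.
N/181 = 891947; 891947 ≡ 160 (mod 181); 160·112 ≡ 1, so inverse 112.
N/167 = 966721; 966721 ≡ 125 (mod 167); 125·163 ≡ 1, so inverse 163.
N/49 = 3294743; 3294743 ≡ 32 (mod 49); 32·23 ≡ 1, so inverse 23.
a ≡ 39·1481123·102 + 106·891947·112 + 40·966721·163 + 30·3294743·23 = 25057495668.
25057495668 mod 161442407 = 33922583.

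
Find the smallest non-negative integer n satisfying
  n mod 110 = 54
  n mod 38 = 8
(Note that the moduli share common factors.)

Combine the congruences pairwise.
gcd(110, 38) = 2 and 2 | (8 − 54), so the pair is consistent; merging gives n ≡ 274 (mod 2090), where 2090 = lcm(110, 38).
The solution is unique modulo lcm(110, 38) = 2090.

274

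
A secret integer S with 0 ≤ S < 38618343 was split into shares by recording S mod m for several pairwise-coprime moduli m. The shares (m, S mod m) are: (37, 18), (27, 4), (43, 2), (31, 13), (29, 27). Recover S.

The moduli are pairwise coprime; N = 37·27·43·31·29 = 38618343.
N/37 = 1043739; 1043739 ≡ 6 (mod 37); 6·31 ≡ 1, so inverse 31.
N/27 = 1430309; 1430309 ≡ 11 (mod 27); 11·5 ≡ 1, so inverse 5.
N/43 = 898101; 898101 ≡ 3 (mod 43); 3·29 ≡ 1, so inverse 29.
N/31 = 1245753; 1245753 ≡ 18 (mod 31); 18·19 ≡ 1, so inverse 19.
N/29 = 1331667; 1331667 ≡ 16 (mod 29); 16·20 ≡ 1, so inverse 20.
S ≡ 18·1043739·31 + 4·1430309·5 + 2·898101·29 + 13·1245753·19 + 27·1331667·20 = 1689903571.
1689903571 mod 38618343 = 29314822.

29314822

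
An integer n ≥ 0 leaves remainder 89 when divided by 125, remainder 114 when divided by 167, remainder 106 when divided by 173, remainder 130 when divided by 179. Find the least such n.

Combine the congruences pairwise.
From n ≡ 89 (mod 125) write n = 89 + 125t. Substituting into n ≡ 114 (mod 167) gives 125t ≡ 25 (mod 167), and since 125⁻¹ ≡ 163 (mod 167), t ≡ 67. Hence n ≡ 89 + 125·67 = 8464 (mod 20875).
From n ≡ 8464 (mod 20875) write n = 8464 + 20875t. Substituting into n ≡ 106 (mod 173) gives 20875t ≡ 119 (mod 173), and since 115⁻¹ ≡ 170 (mod 173), t ≡ 162. Hence n ≡ 8464 + 20875·162 = 3390214 (mod 3611375).
From n ≡ 3390214 (mod 3611375) write n = 3390214 + 3611375t. Substituting into n ≡ 130 (mod 179) gives 3611375t ≡ 176 (mod 179), and since 50⁻¹ ≡ 111 (mod 179), t ≡ 25. Hence n ≡ 3390214 + 3611375·25 = 93674589 (mod 646436125).

93674589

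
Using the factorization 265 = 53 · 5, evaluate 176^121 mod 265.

Mod 53: 176 ≡ 17; by Fermat, exponent reduces to 121 mod 52 = 17; 17^17 ≡ 7 (mod 53).
Mod 5: 176 ≡ 1; by Fermat, exponent reduces to 121 mod 4 = 1; 1^1 ≡ 1 (mod 5).
Combine by CRT: x ≡ 7 (mod 53), x ≡ 1 (mod 5) ⇒ x ≡ 166 (mod 265).

166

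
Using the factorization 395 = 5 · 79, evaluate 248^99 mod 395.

222

Mod 5: 248 ≡ 3; by Fermat, exponent reduces to 99 mod 4 = 3; 3^3 ≡ 2 (mod 5).
Mod 79: 248 ≡ 11; by Fermat, exponent reduces to 99 mod 78 = 21; 11^21 ≡ 64 (mod 79).
Combine by CRT: x ≡ 2 (mod 5), x ≡ 64 (mod 79) ⇒ x ≡ 222 (mod 395).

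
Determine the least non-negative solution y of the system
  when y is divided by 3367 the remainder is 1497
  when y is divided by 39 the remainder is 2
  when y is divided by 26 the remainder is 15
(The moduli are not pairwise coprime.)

8231

gcd(3367, 39) = 13 and 13 | (2 − 1497), so the pair is consistent; merging gives y ≡ 8231 (mod 10101), where 10101 = lcm(3367, 39).
gcd(10101, 26) = 13 and 13 | (15 − 8231), so the pair is consistent; merging gives y ≡ 8231 (mod 20202), where 20202 = lcm(10101, 26).
The solution is unique modulo lcm(3367, 39, 26) = 20202.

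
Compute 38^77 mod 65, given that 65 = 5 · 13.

38

Mod 5: 38 ≡ 3; by Fermat, exponent reduces to 77 mod 4 = 1; 3^1 ≡ 3 (mod 5).
Mod 13: 38 ≡ 12; by Fermat, exponent reduces to 77 mod 12 = 5; 12^5 ≡ 12 (mod 13).
Combine by CRT: x ≡ 3 (mod 5), x ≡ 12 (mod 13) ⇒ x ≡ 38 (mod 65).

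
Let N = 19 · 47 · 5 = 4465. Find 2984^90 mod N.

Mod 19: 2984 ≡ 1; since 18 | 90, by Fermat 1^90 ≡ 1 (mod 19).
Mod 47: 2984 ≡ 23; by Fermat, exponent reduces to 90 mod 46 = 44; 23^44 ≡ 4 (mod 47).
Mod 5: 2984 ≡ 4; by Fermat, exponent reduces to 90 mod 4 = 2; 4^2 ≡ 1 (mod 5).
Combine by CRT: x ≡ 1 (mod 19), x ≡ 4 (mod 47), x ≡ 1 (mod 5) ⇒ x ≡ 286 (mod 4465).

286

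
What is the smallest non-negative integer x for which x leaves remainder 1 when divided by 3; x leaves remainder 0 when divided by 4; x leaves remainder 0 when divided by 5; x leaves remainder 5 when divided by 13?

460

From x ≡ 1 (mod 3) write x = 1 + 3t. Substituting into x ≡ 0 (mod 4) gives 3t ≡ 3 (mod 4), and since 3⁻¹ ≡ 3 (mod 4), t ≡ 1. Hence x ≡ 1 + 3·1 = 4 (mod 12).
From x ≡ 4 (mod 12) write x = 4 + 12t. Substituting into x ≡ 0 (mod 5) gives 12t ≡ 1 (mod 5), and since 2⁻¹ ≡ 3 (mod 5), t ≡ 3. Hence x ≡ 4 + 12·3 = 40 (mod 60).
From x ≡ 40 (mod 60) write x = 40 + 60t. Substituting into x ≡ 5 (mod 13) gives 60t ≡ 4 (mod 13), and since 8⁻¹ ≡ 5 (mod 13), t ≡ 7. Hence x ≡ 40 + 60·7 = 460 (mod 780).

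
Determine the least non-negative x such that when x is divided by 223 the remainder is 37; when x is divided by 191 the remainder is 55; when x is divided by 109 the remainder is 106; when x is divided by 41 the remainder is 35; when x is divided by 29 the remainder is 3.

From x ≡ 37 (mod 223) write x = 37 + 223t. Substituting into x ≡ 55 (mod 191) gives 223t ≡ 18 (mod 191), and since 32⁻¹ ≡ 6 (mod 191), t ≡ 108. Hence x ≡ 37 + 223·108 = 24121 (mod 42593).
From x ≡ 24121 (mod 42593) write x = 24121 + 42593t. Substituting into x ≡ 106 (mod 109) gives 42593t ≡ 74 (mod 109), and since 83⁻¹ ≡ 88 (mod 109), t ≡ 81. Hence x ≡ 24121 + 42593·81 = 3474154 (mod 4642637).
From x ≡ 3474154 (mod 4642637) write x = 3474154 + 4642637t. Substituting into x ≡ 35 (mod 41) gives 4642637t ≡ 16 (mod 41), and since 2⁻¹ ≡ 21 (mod 41), t ≡ 8. Hence x ≡ 3474154 + 4642637·8 = 40615250 (mod 190348117).
From x ≡ 40615250 (mod 190348117) write x = 40615250 + 190348117t. Substituting into x ≡ 3 (mod 29) gives 190348117t ≡ 7 (mod 29), and since 5⁻¹ ≡ 6 (mod 29), t ≡ 13. Hence x ≡ 40615250 + 190348117·13 = 2515140771 (mod 5520095393).

2515140771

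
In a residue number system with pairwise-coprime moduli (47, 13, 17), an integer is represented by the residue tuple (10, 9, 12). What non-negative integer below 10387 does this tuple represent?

386

The moduli are pairwise coprime; N = 47·13·17 = 10387.
N/47 = 221; 221 ≡ 33 (mod 47); 33·10 ≡ 1, so inverse 10.
N/13 = 799; 799 ≡ 6 (mod 13); 6·11 ≡ 1, so inverse 11.
N/17 = 611; 611 ≡ 16 (mod 17); 16·16 ≡ 1, so inverse 16.
x ≡ 10·221·10 + 9·799·11 + 12·611·16 = 218513.
218513 mod 10387 = 386.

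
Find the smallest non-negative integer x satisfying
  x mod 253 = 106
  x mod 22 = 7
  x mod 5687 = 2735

Combine the congruences pairwise.
gcd(253, 22) = 11 and 11 | (7 − 106), so the pair is consistent; merging gives x ≡ 359 (mod 506), where 506 = lcm(253, 22).
gcd(506, 5687) = 11 and 11 | (2735 − 359), so the pair is consistent; merging gives x ≡ 105101 (mod 261602), where 261602 = lcm(506, 5687).
The solution is unique modulo lcm(253, 22, 5687) = 261602.

105101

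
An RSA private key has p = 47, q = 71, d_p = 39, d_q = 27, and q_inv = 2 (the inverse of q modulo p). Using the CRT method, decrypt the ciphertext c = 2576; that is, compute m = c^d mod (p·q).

245

m₁ = c^(d_p) mod p: c ≡ 38 (mod 47), and 38^39 mod 47 = 10.
m₂ = c^(d_q) mod q: c ≡ 20 (mod 71), and 20^27 mod 71 = 32.
h = q_inv·(m₁ − m₂) mod p = 2·(10 − 32) mod 47 = 3.
m = m₂ + h·q = 32 + 3·71 = 245.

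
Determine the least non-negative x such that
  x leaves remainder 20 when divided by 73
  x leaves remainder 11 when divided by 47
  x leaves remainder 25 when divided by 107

The moduli are pairwise coprime; N = 73·47·107 = 367117.
N/73 = 5029; 5029 ≡ 65 (mod 73); 65·9 ≡ 1, so inverse 9.
N/47 = 7811; 7811 ≡ 9 (mod 47); 9·21 ≡ 1, so inverse 21.
N/107 = 3431; 3431 ≡ 7 (mod 107); 7·46 ≡ 1, so inverse 46.
x ≡ 20·5029·9 + 11·7811·21 + 25·3431·46 = 6655211.
6655211 mod 367117 = 47105.

47105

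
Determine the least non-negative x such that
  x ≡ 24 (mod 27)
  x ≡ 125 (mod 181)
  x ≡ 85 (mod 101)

From x ≡ 24 (mod 27) write x = 24 + 27t. Substituting into x ≡ 125 (mod 181) gives 27t ≡ 101 (mod 181), and since 27⁻¹ ≡ 114 (mod 181), t ≡ 111. Hence x ≡ 24 + 27·111 = 3021 (mod 4887).
From x ≡ 3021 (mod 4887) write x = 3021 + 4887t. Substituting into x ≡ 85 (mod 101) gives 4887t ≡ 94 (mod 101), and since 39⁻¹ ≡ 57 (mod 101), t ≡ 5. Hence x ≡ 3021 + 4887·5 = 27456 (mod 493587).

27456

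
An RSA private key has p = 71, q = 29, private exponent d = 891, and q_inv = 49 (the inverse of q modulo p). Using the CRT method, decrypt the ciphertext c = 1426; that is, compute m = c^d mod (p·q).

d_p = d mod (p−1) = 891 mod 70 = 51; d_q = d mod (q−1) = 23.
m₁ = c^(d_p) mod p: c ≡ 6 (mod 71), and 6^51 mod 71 = 38.
m₂ = c^(d_q) mod q: c ≡ 5 (mod 29), and 5^23 mod 29 = 4.
h = q_inv·(m₁ − m₂) mod p = 49·(38 − 4) mod 71 = 33.
m = m₂ + h·q = 4 + 33·29 = 961.

961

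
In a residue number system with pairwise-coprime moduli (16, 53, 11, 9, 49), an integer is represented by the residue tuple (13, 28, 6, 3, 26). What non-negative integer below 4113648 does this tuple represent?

1468605

The moduli are pairwise coprime; N = 16·53·11·9·49 = 4113648.
N/16 = 257103; 257103 ≡ 15 (mod 16); 15·15 ≡ 1, so inverse 15.
N/53 = 77616; 77616 ≡ 24 (mod 53); 24·42 ≡ 1, so inverse 42.
N/11 = 373968; 373968 ≡ 1 (mod 11), inverse 1.
N/9 = 457072; 457072 ≡ 7 (mod 9); 7·4 ≡ 1, so inverse 4.
N/49 = 83952; 83952 ≡ 15 (mod 49); 15·36 ≡ 1, so inverse 36.
x ≡ 13·257103·15 + 28·77616·42 + 6·373968·1 + 3·457072·4 + 26·83952·36 = 227719245.
227719245 mod 4113648 = 1468605.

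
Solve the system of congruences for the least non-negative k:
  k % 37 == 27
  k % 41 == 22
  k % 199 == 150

The moduli are pairwise coprime; N = 37·41·199 = 301883.
N/37 = 8159; 8159 ≡ 19 (mod 37); 19·2 ≡ 1, so inverse 2.
N/41 = 7363; 7363 ≡ 24 (mod 41); 24·12 ≡ 1, so inverse 12.
N/199 = 1517; 1517 ≡ 124 (mod 199); 124·130 ≡ 1, so inverse 130.
k ≡ 27·8159·2 + 22·7363·12 + 150·1517·130 = 31965918.
31965918 mod 301883 = 268203.

268203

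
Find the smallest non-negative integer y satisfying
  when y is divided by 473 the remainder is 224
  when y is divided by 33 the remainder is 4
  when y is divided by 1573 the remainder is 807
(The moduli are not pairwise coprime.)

115636

Combine the congruences pairwise.
gcd(473, 33) = 11 and 11 | (4 − 224), so the pair is consistent; merging gives y ≡ 697 (mod 1419), where 1419 = lcm(473, 33).
gcd(1419, 1573) = 11 and 11 | (807 − 697), so the pair is consistent; merging gives y ≡ 115636 (mod 202917), where 202917 = lcm(1419, 1573).
The solution is unique modulo lcm(473, 33, 1573) = 202917.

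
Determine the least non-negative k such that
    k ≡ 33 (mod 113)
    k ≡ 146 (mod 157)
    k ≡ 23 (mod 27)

The moduli are pairwise coprime; N = 113·157·27 = 479007.
N/113 = 4239; 4239 ≡ 58 (mod 113); 58·76 ≡ 1, so inverse 76.
N/157 = 3051; 3051 ≡ 68 (mod 157); 68·127 ≡ 1, so inverse 127.
N/27 = 17741; 17741 ≡ 2 (mod 27); 2·14 ≡ 1, so inverse 14.
k ≡ 33·4239·76 + 146·3051·127 + 23·17741·14 = 72915656.
72915656 mod 479007 = 106592.

106592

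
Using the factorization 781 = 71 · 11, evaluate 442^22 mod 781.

Mod 71: 442 ≡ 16; 16^22 ≡ 12 (mod 71).
Mod 11: 442 ≡ 2; by Fermat, exponent reduces to 22 mod 10 = 2; 2^2 ≡ 4 (mod 11).
Combine by CRT: x ≡ 12 (mod 71), x ≡ 4 (mod 11) ⇒ x ≡ 367 (mod 781).

367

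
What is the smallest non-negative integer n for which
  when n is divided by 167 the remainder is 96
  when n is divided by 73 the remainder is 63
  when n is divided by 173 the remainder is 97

The moduli are pairwise coprime; M = 167·73·173 = 2109043.
M/167 = 12629; 12629 ≡ 104 (mod 167); 104·53 ≡ 1, so inverse 53.
M/73 = 28891; 28891 ≡ 56 (mod 73); 56·30 ≡ 1, so inverse 30.
M/173 = 12191; 12191 ≡ 81 (mod 173); 81·47 ≡ 1, so inverse 47.
n ≡ 96·12629·53 + 63·28891·30 + 97·12191·47 = 174439111.
174439111 mod 2109043 = 1497585.

1497585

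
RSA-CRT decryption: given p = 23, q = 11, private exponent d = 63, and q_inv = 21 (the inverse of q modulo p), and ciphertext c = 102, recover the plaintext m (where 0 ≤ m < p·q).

d_p = d mod (p−1) = 63 mod 22 = 19; d_q = d mod (q−1) = 3.
m₁ = c^(d_p) mod p: c ≡ 10 (mod 23), and 10^19 mod 23 = 21.
m₂ = c^(d_q) mod q: c ≡ 3 (mod 11), and 3^3 mod 11 = 5.
h = q_inv·(m₁ − m₂) mod p = 21·(21 − 5) mod 23 = 14.
m = m₂ + h·q = 5 + 14·11 = 159.

159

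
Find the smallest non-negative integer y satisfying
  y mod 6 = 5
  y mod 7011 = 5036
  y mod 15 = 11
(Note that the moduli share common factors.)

40091

Combine the congruences pairwise.
gcd(6, 7011) = 3 and 3 | (5036 − 5), so the pair is consistent; merging gives y ≡ 12047 (mod 14022), where 14022 = lcm(6, 7011).
gcd(14022, 15) = 3 and 3 | (11 − 12047), so the pair is consistent; merging gives y ≡ 40091 (mod 70110), where 70110 = lcm(14022, 15).
The solution is unique modulo lcm(6, 7011, 15) = 70110.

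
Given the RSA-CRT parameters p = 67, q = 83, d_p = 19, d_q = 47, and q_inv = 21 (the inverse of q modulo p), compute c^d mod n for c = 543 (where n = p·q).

m₁ = c^(d_p) mod p: c ≡ 7 (mod 67), and 7^19 mod 67 = 12.
m₂ = c^(d_q) mod q: c ≡ 45 (mod 83), and 45^47 mod 83 = 2.
h = q_inv·(m₁ − m₂) mod p = 21·(12 − 2) mod 67 = 9.
m = m₂ + h·q = 2 + 9·83 = 749.

749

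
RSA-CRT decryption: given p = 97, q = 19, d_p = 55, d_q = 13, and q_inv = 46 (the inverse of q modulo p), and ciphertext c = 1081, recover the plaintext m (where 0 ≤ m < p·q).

567

m₁ = c^(d_p) mod p: c ≡ 14 (mod 97), and 14^55 mod 97 = 82.
m₂ = c^(d_q) mod q: c ≡ 17 (mod 19), and 17^13 mod 19 = 16.
h = q_inv·(m₁ − m₂) mod p = 46·(82 − 16) mod 97 = 29.
m = m₂ + h·q = 16 + 29·19 = 567.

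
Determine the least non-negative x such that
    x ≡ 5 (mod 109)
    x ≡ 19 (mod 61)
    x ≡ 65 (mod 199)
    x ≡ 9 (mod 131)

Combine the congruences pairwise.
From x ≡ 5 (mod 109) write x = 5 + 109t. Substituting into x ≡ 19 (mod 61) gives 109t ≡ 14 (mod 61), and since 48⁻¹ ≡ 14 (mod 61), t ≡ 13. Hence x ≡ 5 + 109·13 = 1422 (mod 6649).
From x ≡ 1422 (mod 6649) write x = 1422 + 6649t. Substituting into x ≡ 65 (mod 199) gives 6649t ≡ 36 (mod 199), and since 82⁻¹ ≡ 17 (mod 199), t ≡ 15. Hence x ≡ 1422 + 6649·15 = 101157 (mod 1323151).
From x ≡ 101157 (mod 1323151) write x = 101157 + 1323151t. Substituting into x ≡ 9 (mod 131) gives 1323151t ≡ 115 (mod 131), and since 51⁻¹ ≡ 18 (mod 131), t ≡ 105. Hence x ≡ 101157 + 1323151·105 = 139032012 (mod 173332781).

139032012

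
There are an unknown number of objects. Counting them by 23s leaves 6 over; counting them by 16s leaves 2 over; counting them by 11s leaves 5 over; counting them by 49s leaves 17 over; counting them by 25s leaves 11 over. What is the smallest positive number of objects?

The moduli are pairwise coprime; M = 23·16·11·49·25 = 4958800.
M/23 = 215600; 215600 ≡ 21 (mod 23); 21·11 ≡ 1, so inverse 11.
M/16 = 309925; 309925 ≡ 5 (mod 16); 5·13 ≡ 1, so inverse 13.
M/11 = 450800; 450800 ≡ 9 (mod 11); 9·5 ≡ 1, so inverse 5.
M/49 = 101200; 101200 ≡ 15 (mod 49); 15·36 ≡ 1, so inverse 36.
M/25 = 198352; 198352 ≡ 2 (mod 25); 2·13 ≡ 1, so inverse 13.
N ≡ 6·215600·11 + 2·309925·13 + 5·450800·5 + 17·101200·36 + 11·198352·13 = 123856386.
123856386 mod 4958800 = 4845186.

4845186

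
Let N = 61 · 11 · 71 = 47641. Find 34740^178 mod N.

24038

Mod 61: 34740 ≡ 31; by Fermat, exponent reduces to 178 mod 60 = 58; 31^58 ≡ 4 (mod 61).
Mod 11: 34740 ≡ 2; by Fermat, exponent reduces to 178 mod 10 = 8; 2^8 ≡ 3 (mod 11).
Mod 71: 34740 ≡ 21; by Fermat, exponent reduces to 178 mod 70 = 38; 21^38 ≡ 40 (mod 71).
Combine by CRT: x ≡ 4 (mod 61), x ≡ 3 (mod 11), x ≡ 40 (mod 71) ⇒ x ≡ 24038 (mod 47641).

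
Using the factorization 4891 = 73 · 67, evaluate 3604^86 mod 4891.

1313

Mod 73: 3604 ≡ 27; by Fermat, exponent reduces to 86 mod 72 = 14; 27^14 ≡ 72 (mod 73).
Mod 67: 3604 ≡ 53; by Fermat, exponent reduces to 86 mod 66 = 20; 53^20 ≡ 40 (mod 67).
Combine by CRT: x ≡ 72 (mod 73), x ≡ 40 (mod 67) ⇒ x ≡ 1313 (mod 4891).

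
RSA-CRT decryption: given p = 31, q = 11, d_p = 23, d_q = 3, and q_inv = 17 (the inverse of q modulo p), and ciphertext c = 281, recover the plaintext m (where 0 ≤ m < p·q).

m₁ = c^(d_p) mod p: c ≡ 2 (mod 31), and 2^23 mod 31 = 8.
m₂ = c^(d_q) mod q: c ≡ 6 (mod 11), and 6^3 mod 11 = 7.
h = q_inv·(m₁ − m₂) mod p = 17·(8 − 7) mod 31 = 17.
m = m₂ + h·q = 7 + 17·11 = 194.

194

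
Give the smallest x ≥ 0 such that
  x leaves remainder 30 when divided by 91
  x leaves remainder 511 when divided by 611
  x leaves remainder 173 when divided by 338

48169

gcd(91, 611) = 13 and 13 | (511 − 30), so the pair is consistent; merging gives x ≡ 1122 (mod 4277), where 4277 = lcm(91, 611).
gcd(4277, 338) = 13 and 13 | (173 − 1122), so the pair is consistent; merging gives x ≡ 48169 (mod 111202), where 111202 = lcm(4277, 338).
The solution is unique modulo lcm(91, 611, 338) = 111202.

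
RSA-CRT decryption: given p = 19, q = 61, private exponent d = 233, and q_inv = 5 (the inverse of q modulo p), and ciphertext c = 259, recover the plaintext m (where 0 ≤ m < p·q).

635

d_p = d mod (p−1) = 233 mod 18 = 17; d_q = d mod (q−1) = 53.
m₁ = c^(d_p) mod p: c ≡ 12 (mod 19), and 12^17 mod 19 = 8.
m₂ = c^(d_q) mod q: c ≡ 15 (mod 61), and 15^53 mod 61 = 25.
h = q_inv·(m₁ − m₂) mod p = 5·(8 − 25) mod 19 = 10.
m = m₂ + h·q = 25 + 10·61 = 635.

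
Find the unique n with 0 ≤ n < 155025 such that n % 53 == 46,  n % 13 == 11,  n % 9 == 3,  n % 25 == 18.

113943

The moduli are pairwise coprime; M = 53·13·9·25 = 155025.
M/53 = 2925; 2925 ≡ 10 (mod 53); 10·16 ≡ 1, so inverse 16.
M/13 = 11925; 11925 ≡ 4 (mod 13); 4·10 ≡ 1, so inverse 10.
M/9 = 17225; 17225 ≡ 8 (mod 9); 8·8 ≡ 1, so inverse 8.
M/25 = 6201; 6201 ≡ 1 (mod 25), inverse 1.
n ≡ 46·2925·16 + 11·11925·10 + 3·17225·8 + 18·6201·1 = 3989568.
3989568 mod 155025 = 113943.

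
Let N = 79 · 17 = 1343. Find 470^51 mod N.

804

Mod 79: 470 ≡ 75; 75^51 ≡ 14 (mod 79).
Mod 17: 470 ≡ 11; by Fermat, exponent reduces to 51 mod 16 = 3; 11^3 ≡ 5 (mod 17).
Combine by CRT: x ≡ 14 (mod 79), x ≡ 5 (mod 17) ⇒ x ≡ 804 (mod 1343).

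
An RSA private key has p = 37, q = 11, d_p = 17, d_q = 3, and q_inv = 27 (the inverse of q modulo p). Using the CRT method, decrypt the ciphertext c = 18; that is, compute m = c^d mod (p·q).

2

m₁ = c^(d_p) mod p: c ≡ 18 (mod 37), and 18^17 mod 37 = 2.
m₂ = c^(d_q) mod q: c ≡ 7 (mod 11), and 7^3 mod 11 = 2.
h = q_inv·(m₁ − m₂) mod p = 27·(2 − 2) mod 37 = 0.
m = m₂ + h·q = 2 + 0·11 = 2.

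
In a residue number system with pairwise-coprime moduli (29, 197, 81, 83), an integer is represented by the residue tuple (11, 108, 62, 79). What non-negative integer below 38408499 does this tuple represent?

The moduli are pairwise coprime; N = 29·197·81·83 = 38408499.
N/29 = 1324431; 1324431 ≡ 1 (mod 29), inverse 1.
N/197 = 194967; 194967 ≡ 134 (mod 197); 134·25 ≡ 1, so inverse 25.
N/81 = 474179; 474179 ≡ 5 (mod 81); 5·65 ≡ 1, so inverse 65.
N/83 = 462753; 462753 ≡ 28 (mod 83); 28·3 ≡ 1, so inverse 3.
x ≡ 11·1324431·1 + 108·194967·25 + 62·474179·65 + 79·462753·3 = 2561593472.
2561593472 mod 38408499 = 26632538.

26632538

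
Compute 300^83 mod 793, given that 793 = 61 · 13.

Mod 61: 300 ≡ 56; by Fermat, exponent reduces to 83 mod 60 = 23; 56^23 ≡ 42 (mod 61).
Mod 13: 300 ≡ 1; by Fermat, exponent reduces to 83 mod 12 = 11; 1^11 ≡ 1 (mod 13).
Combine by CRT: x ≡ 42 (mod 61), x ≡ 1 (mod 13) ⇒ x ≡ 469 (mod 793).

469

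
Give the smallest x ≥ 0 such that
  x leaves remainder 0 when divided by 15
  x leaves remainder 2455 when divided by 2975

gcd(15, 2975) = 5 and 5 | (2455 − 0), so the pair is consistent; merging gives x ≡ 5430 (mod 8925), where 8925 = lcm(15, 2975).
The solution is unique modulo lcm(15, 2975) = 8925.

5430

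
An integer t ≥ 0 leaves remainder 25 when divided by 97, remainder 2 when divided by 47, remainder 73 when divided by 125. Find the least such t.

The moduli are pairwise coprime; N = 97·47·125 = 569875.
N/97 = 5875; 5875 ≡ 55 (mod 97); 55·30 ≡ 1, so inverse 30.
N/47 = 12125; 12125 ≡ 46 (mod 47); 46·46 ≡ 1, so inverse 46.
N/125 = 4559; 4559 ≡ 59 (mod 125); 59·89 ≡ 1, so inverse 89.
t ≡ 25·5875·30 + 2·12125·46 + 73·4559·89 = 35141573.
35141573 mod 569875 = 379198.

379198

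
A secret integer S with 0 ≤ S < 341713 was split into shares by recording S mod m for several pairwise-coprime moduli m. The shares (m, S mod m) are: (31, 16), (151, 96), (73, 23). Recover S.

330786

Combine the congruences pairwise.
From S ≡ 16 (mod 31) write S = 16 + 31t. Substituting into S ≡ 96 (mod 151) gives 31t ≡ 80 (mod 151), and since 31⁻¹ ≡ 39 (mod 151), t ≡ 100. Hence S ≡ 16 + 31·100 = 3116 (mod 4681).
From S ≡ 3116 (mod 4681) write S = 3116 + 4681t. Substituting into S ≡ 23 (mod 73) gives 4681t ≡ 46 (mod 73), and since 9⁻¹ ≡ 65 (mod 73), t ≡ 70. Hence S ≡ 3116 + 4681·70 = 330786 (mod 341713).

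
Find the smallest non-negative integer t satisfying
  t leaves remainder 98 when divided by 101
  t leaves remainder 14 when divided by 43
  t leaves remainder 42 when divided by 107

From t ≡ 98 (mod 101) write t = 98 + 101s. Substituting into t ≡ 14 (mod 43) gives 101s ≡ 2 (mod 43), and since 15⁻¹ ≡ 23 (mod 43), s ≡ 3. Hence t ≡ 98 + 101·3 = 401 (mod 4343).
From t ≡ 401 (mod 4343) write t = 401 + 4343s. Substituting into t ≡ 42 (mod 107) gives 4343s ≡ 69 (mod 107), and since 63⁻¹ ≡ 17 (mod 107), s ≡ 103. Hence t ≡ 401 + 4343·103 = 447730 (mod 464701).

447730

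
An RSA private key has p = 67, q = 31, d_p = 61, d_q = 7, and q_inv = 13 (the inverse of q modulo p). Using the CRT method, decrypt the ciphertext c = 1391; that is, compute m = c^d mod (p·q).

1224

m₁ = c^(d_p) mod p: c ≡ 51 (mod 67), and 51^61 mod 67 = 18.
m₂ = c^(d_q) mod q: c ≡ 27 (mod 31), and 27^7 mod 31 = 15.
h = q_inv·(m₁ − m₂) mod p = 13·(18 − 15) mod 67 = 39.
m = m₂ + h·q = 15 + 39·31 = 1224.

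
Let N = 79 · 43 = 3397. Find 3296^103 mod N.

Mod 79: 3296 ≡ 57; by Fermat, exponent reduces to 103 mod 78 = 25; 57^25 ≡ 61 (mod 79).
Mod 43: 3296 ≡ 28; by Fermat, exponent reduces to 103 mod 42 = 19; 28^19 ≡ 30 (mod 43).
Combine by CRT: x ≡ 61 (mod 79), x ≡ 30 (mod 43) ⇒ x ≡ 2352 (mod 3397).

2352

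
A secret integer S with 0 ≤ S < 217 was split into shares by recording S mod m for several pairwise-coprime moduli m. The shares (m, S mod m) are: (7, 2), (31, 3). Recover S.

65

From S ≡ 2 (mod 7) write S = 2 + 7t. Substituting into S ≡ 3 (mod 31) gives 7t ≡ 1 (mod 31), and since 7⁻¹ ≡ 9 (mod 31), t ≡ 9. Hence S ≡ 2 + 7·9 = 65 (mod 217).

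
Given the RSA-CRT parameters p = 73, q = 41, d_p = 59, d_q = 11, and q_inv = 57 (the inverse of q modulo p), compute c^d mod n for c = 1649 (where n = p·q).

2246

m₁ = c^(d_p) mod p: c ≡ 43 (mod 73), and 43^59 mod 73 = 56.
m₂ = c^(d_q) mod q: c ≡ 9 (mod 41), and 9^11 mod 41 = 32.
h = q_inv·(m₁ − m₂) mod p = 57·(56 − 32) mod 73 = 54.
m = m₂ + h·q = 32 + 54·41 = 2246.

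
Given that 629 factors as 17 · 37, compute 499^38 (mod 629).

620

Mod 17: 499 ≡ 6; by Fermat, exponent reduces to 38 mod 16 = 6; 6^6 ≡ 8 (mod 17).
Mod 37: 499 ≡ 18; by Fermat, exponent reduces to 38 mod 36 = 2; 18^2 ≡ 28 (mod 37).
Combine by CRT: x ≡ 8 (mod 17), x ≡ 28 (mod 37) ⇒ x ≡ 620 (mod 629).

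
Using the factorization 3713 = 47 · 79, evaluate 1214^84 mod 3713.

Mod 47: 1214 ≡ 39; by Fermat, exponent reduces to 84 mod 46 = 38; 39^38 ≡ 24 (mod 47).
Mod 79: 1214 ≡ 29; by Fermat, exponent reduces to 84 mod 78 = 6; 29^6 ≡ 10 (mod 79).
Combine by CRT: x ≡ 24 (mod 47), x ≡ 10 (mod 79) ⇒ x ≡ 1669 (mod 3713).

1669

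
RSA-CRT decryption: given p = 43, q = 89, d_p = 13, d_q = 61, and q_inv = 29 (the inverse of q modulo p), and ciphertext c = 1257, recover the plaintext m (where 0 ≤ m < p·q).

m₁ = c^(d_p) mod p: c ≡ 10 (mod 43), and 10^13 mod 43 = 38.
m₂ = c^(d_q) mod q: c ≡ 11 (mod 89), and 11^61 mod 89 = 73.
h = q_inv·(m₁ − m₂) mod p = 29·(38 − 73) mod 43 = 17.
m = m₂ + h·q = 73 + 17·89 = 1586.

1586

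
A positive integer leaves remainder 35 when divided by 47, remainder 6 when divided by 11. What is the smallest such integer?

From n ≡ 35 (mod 47) write n = 35 + 47t. Substituting into n ≡ 6 (mod 11) gives 47t ≡ 4 (mod 11), and since 3⁻¹ ≡ 4 (mod 11), t ≡ 5. Hence n ≡ 35 + 47·5 = 270 (mod 517).

270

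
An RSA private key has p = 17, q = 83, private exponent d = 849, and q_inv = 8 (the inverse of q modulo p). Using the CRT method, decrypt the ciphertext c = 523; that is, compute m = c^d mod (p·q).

1169

d_p = d mod (p−1) = 849 mod 16 = 1; d_q = d mod (q−1) = 29.
m₁ = c^(d_p) mod p: c ≡ 13 (mod 17), and 13^1 mod 17 = 13.
m₂ = c^(d_q) mod q: c ≡ 25 (mod 83), and 25^29 mod 83 = 7.
h = q_inv·(m₁ − m₂) mod p = 8·(13 − 7) mod 17 = 14.
m = m₂ + h·q = 7 + 14·83 = 1169.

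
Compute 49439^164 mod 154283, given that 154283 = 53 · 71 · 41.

3098

Mod 53: 49439 ≡ 43; by Fermat, exponent reduces to 164 mod 52 = 8; 43^8 ≡ 24 (mod 53).
Mod 71: 49439 ≡ 23; by Fermat, exponent reduces to 164 mod 70 = 24; 23^24 ≡ 45 (mod 71).
Mod 41: 49439 ≡ 34; by Fermat, exponent reduces to 164 mod 40 = 4; 34^4 ≡ 23 (mod 41).
Combine by CRT: x ≡ 24 (mod 53), x ≡ 45 (mod 71), x ≡ 23 (mod 41) ⇒ x ≡ 3098 (mod 154283).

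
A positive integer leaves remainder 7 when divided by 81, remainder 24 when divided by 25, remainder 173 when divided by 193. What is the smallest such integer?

20824

The moduli are pairwise coprime; N = 81·25·193 = 390825.
N/81 = 4825; 4825 ≡ 46 (mod 81); 46·37 ≡ 1, so inverse 37.
N/25 = 15633; 15633 ≡ 8 (mod 25); 8·22 ≡ 1, so inverse 22.
N/193 = 2025; 2025 ≡ 95 (mod 193); 95·128 ≡ 1, so inverse 128.
k ≡ 7·4825·37 + 24·15633·22 + 173·2025·128 = 54345499.
54345499 mod 390825 = 20824.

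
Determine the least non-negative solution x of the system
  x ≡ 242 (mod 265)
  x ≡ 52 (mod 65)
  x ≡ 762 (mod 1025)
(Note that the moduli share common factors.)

31512

gcd(265, 65) = 5 and 5 | (52 − 242), so the pair is consistent; merging gives x ≡ 507 (mod 3445), where 3445 = lcm(265, 65).
gcd(3445, 1025) = 5 and 5 | (762 − 507), so the pair is consistent; merging gives x ≡ 31512 (mod 706225), where 706225 = lcm(3445, 1025).
The solution is unique modulo lcm(265, 65, 1025) = 706225.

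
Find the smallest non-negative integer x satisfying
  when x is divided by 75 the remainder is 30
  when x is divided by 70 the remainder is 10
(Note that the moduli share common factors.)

780

gcd(75, 70) = 5 and 5 | (10 − 30), so the pair is consistent; merging gives x ≡ 780 (mod 1050), where 1050 = lcm(75, 70).
The solution is unique modulo lcm(75, 70) = 1050.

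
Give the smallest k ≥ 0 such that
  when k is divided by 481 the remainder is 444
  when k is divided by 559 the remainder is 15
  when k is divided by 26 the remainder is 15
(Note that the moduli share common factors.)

gcd(481, 559) = 13 and 13 | (15 − 444), so the pair is consistent; merging gives k ≡ 13431 (mod 20683), where 20683 = lcm(481, 559).
gcd(20683, 26) = 13 and 13 | (15 − 13431), so the pair is consistent; merging gives k ≡ 13431 (mod 41366), where 41366 = lcm(20683, 26).
The solution is unique modulo lcm(481, 559, 26) = 41366.

13431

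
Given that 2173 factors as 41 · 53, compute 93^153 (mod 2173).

1018

Mod 41: 93 ≡ 11; by Fermat, exponent reduces to 153 mod 40 = 33; 11^33 ≡ 34 (mod 41).
Mod 53: 93 ≡ 40; by Fermat, exponent reduces to 153 mod 52 = 49; 40^49 ≡ 11 (mod 53).
Combine by CRT: x ≡ 34 (mod 41), x ≡ 11 (mod 53) ⇒ x ≡ 1018 (mod 2173).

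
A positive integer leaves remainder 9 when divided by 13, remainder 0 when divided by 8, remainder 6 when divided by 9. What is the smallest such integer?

672

The moduli are pairwise coprime; N = 13·8·9 = 936.
N/13 = 72; 72 ≡ 7 (mod 13); 7·2 ≡ 1, so inverse 2.
N/8 = 117; 117 ≡ 5 (mod 8); 5·5 ≡ 1, so inverse 5.
N/9 = 104; 104 ≡ 5 (mod 9); 5·2 ≡ 1, so inverse 2.
k ≡ 9·72·2 + 0·117·5 + 6·104·2 = 2544.
2544 mod 936 = 672.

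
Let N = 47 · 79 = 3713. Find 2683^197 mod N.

Mod 47: 2683 ≡ 4; by Fermat, exponent reduces to 197 mod 46 = 13; 4^13 ≡ 8 (mod 47).
Mod 79: 2683 ≡ 76; by Fermat, exponent reduces to 197 mod 78 = 41; 76^41 ≡ 9 (mod 79).
Combine by CRT: x ≡ 8 (mod 47), x ≡ 9 (mod 79) ⇒ x ≡ 1747 (mod 3713).

1747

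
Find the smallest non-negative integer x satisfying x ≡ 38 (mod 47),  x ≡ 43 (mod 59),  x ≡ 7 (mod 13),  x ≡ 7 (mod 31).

The moduli are pairwise coprime; N = 47·59·13·31 = 1117519.
N/47 = 23777; 23777 ≡ 42 (mod 47); 42·28 ≡ 1, so inverse 28.
N/59 = 18941; 18941 ≡ 2 (mod 59); 2·30 ≡ 1, so inverse 30.
N/13 = 85963; 85963 ≡ 7 (mod 13); 7·2 ≡ 1, so inverse 2.
N/31 = 36049; 36049 ≡ 27 (mod 31); 27·23 ≡ 1, so inverse 23.
x ≡ 38·23777·28 + 43·18941·30 + 7·85963·2 + 7·36049·23 = 56739989.
56739989 mod 1117519 = 864039.

864039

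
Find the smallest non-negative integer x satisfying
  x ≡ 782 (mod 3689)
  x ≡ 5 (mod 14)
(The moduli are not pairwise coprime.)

4471

gcd(3689, 14) = 7 and 7 | (5 − 782), so the pair is consistent; merging gives x ≡ 4471 (mod 7378), where 7378 = lcm(3689, 14).
The solution is unique modulo lcm(3689, 14) = 7378.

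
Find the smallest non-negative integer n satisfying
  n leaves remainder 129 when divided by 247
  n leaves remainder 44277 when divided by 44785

gcd(247, 44785) = 13 and 13 | (44277 − 129), so the pair is consistent; merging gives n ≡ 223417 (mod 850915), where 850915 = lcm(247, 44785).
The solution is unique modulo lcm(247, 44785) = 850915.

223417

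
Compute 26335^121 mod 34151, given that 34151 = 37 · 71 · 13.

11606

Mod 37: 26335 ≡ 28; by Fermat, exponent reduces to 121 mod 36 = 13; 28^13 ≡ 25 (mod 37).
Mod 71: 26335 ≡ 65; by Fermat, exponent reduces to 121 mod 70 = 51; 65^51 ≡ 33 (mod 71).
Mod 13: 26335 ≡ 10; by Fermat, exponent reduces to 121 mod 12 = 1; 10^1 ≡ 10 (mod 13).
Combine by CRT: x ≡ 25 (mod 37), x ≡ 33 (mod 71), x ≡ 10 (mod 13) ⇒ x ≡ 11606 (mod 34151).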